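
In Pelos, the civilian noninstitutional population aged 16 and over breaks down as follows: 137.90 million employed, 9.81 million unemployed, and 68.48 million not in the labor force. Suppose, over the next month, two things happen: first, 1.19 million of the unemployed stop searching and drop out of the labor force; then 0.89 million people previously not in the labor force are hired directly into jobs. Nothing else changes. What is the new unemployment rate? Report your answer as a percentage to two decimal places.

New unemployment rate ≈ 5.85%.

Initially, labor force = 137.90 + 9.81 = 147.71 million, so u = 9.81/147.71 = 6.64%.
After the first change, unemployed and labor force both fall by 1.19 → E = 137.90, U = 8.62, labor force = 146.52 million.
After the second change, employed and labor force both rise by 0.89; unemployed unchanged → E = 138.79, U = 8.62, labor force = 147.41 million.
New unemployment rate = 8.62 / 147.41 = 5.85%.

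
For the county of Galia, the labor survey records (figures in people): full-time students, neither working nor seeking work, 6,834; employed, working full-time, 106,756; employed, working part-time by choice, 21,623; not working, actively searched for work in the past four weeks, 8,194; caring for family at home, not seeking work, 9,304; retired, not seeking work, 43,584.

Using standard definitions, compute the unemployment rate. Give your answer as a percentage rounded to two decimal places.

Unemployment rate ≈ 6.00%.

Employed = 106,756 + 21,623 = 128,379.
Unemployed = 8,194.
Labor force = 128,379 + 8,194 = 136,573.
Unemployment rate = 8,194 / 136,573 = 6.00%.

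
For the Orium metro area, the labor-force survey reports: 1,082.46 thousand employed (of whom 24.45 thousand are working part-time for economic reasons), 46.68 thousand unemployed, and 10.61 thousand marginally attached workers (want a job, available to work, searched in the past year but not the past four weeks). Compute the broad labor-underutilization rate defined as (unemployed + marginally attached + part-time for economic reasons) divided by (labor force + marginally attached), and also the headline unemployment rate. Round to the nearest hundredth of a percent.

Broad underutilization rate ≈ 7.17%; headline unemployment rate ≈ 4.13%.

Labor force = 1,082.46 + 46.68 = 1,129.14 thousand.
Numerator = 46.68 + 10.61 + 24.45 = 81.74 thousand.
Denominator = 1,129.14 + 10.61 = 1,139.75 thousand.
Broad rate = 81.74 / 1,139.75 = 7.17%.
Headline unemployment rate = 46.68 / 1,129.14 = 4.13%.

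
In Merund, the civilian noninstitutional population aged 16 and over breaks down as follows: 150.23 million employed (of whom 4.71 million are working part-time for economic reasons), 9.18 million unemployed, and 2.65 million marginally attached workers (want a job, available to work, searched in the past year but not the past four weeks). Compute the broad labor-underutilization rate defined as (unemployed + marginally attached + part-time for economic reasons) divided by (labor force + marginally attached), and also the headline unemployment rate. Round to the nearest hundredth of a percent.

Broad underutilization rate ≈ 10.21%; headline unemployment rate ≈ 5.76%.

Labor force = 150.23 + 9.18 = 159.41 million.
Numerator = 9.18 + 2.65 + 4.71 = 16.54 million.
Denominator = 159.41 + 2.65 = 162.06 million.
Broad rate = 16.54 / 162.06 = 10.21%.
Headline unemployment rate = 9.18 / 159.41 = 5.76%.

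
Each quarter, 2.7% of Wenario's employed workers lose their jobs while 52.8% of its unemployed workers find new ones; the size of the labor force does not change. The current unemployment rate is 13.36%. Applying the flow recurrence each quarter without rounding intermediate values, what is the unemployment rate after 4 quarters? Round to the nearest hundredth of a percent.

With a fixed labor force, u_{t+1} = u_t + s·(1−u_t) − f·u_t = u_t·(1−s−f) + s.
Here 1−s−f = 0.445 and s = 0.027.
u_1 = 0.133600 × 0.445 + 0.027 = 0.086452.
u_2 = 0.086452 × 0.445 + 0.027 = 0.065471.
u_3 = 0.065471 × 0.445 + 0.027 = 0.056135.
u_4 = 0.056135 × 0.445 + 0.027 = 0.051980.

Unemployment rate after four quarters ≈ 5.20%.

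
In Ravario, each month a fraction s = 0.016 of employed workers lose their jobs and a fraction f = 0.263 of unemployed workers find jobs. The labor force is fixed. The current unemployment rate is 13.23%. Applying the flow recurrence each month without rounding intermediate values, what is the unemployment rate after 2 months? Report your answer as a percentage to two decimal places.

Unemployment rate after two months ≈ 9.63%.

With a fixed labor force, u_{t+1} = u_t + s·(1−u_t) − f·u_t = u_t·(1−s−f) + s.
Here 1−s−f = 0.721 and s = 0.016.
u_1 = 0.132300 × 0.721 + 0.016 = 0.111388.
u_2 = 0.111388 × 0.721 + 0.016 = 0.096311.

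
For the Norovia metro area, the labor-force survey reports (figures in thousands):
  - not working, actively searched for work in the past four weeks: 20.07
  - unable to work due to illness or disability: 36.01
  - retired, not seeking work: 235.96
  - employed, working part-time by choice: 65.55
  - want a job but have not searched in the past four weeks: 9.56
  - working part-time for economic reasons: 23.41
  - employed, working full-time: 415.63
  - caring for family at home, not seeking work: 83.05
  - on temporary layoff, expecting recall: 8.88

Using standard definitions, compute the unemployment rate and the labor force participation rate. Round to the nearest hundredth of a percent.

Employed = 65.55 + 23.41 + 415.63 = 504.59 thousand (anyone who worked, including part-time for economic reasons, counts as employed).
Unemployed = 20.07 + 8.88 = 28.95 thousand (jobless and actively searching, or on temporary layoff).
Labor force = 504.59 + 28.95 = 533.54 thousand.
Not in labor force = 36.01 + 235.96 + 9.56 + 83.05 = 364.58 thousand (those not working and not actively searching are outside the labor force — including those who want a job but have given up searching).
Civilian working-age population = 533.54 + 364.58 = 898.12 thousand.
Unemployment rate = 28.95 / 533.54 = 5.43%.
Labor force participation rate = 533.54 / 898.12 = 59.41%.

Unemployment rate ≈ 5.43%; labor force participation rate ≈ 59.41%.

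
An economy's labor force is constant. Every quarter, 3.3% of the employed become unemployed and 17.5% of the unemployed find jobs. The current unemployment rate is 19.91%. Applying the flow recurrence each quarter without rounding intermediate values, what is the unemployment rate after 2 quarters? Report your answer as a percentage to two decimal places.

Unemployment rate after two quarters ≈ 18.40%.

With a fixed labor force, u_{t+1} = u_t + s·(1−u_t) − f·u_t = u_t·(1−s−f) + s.
Here 1−s−f = 0.792 and s = 0.033.
u_1 = 0.199100 × 0.792 + 0.033 = 0.190687.
u_2 = 0.190687 × 0.792 + 0.033 = 0.184024.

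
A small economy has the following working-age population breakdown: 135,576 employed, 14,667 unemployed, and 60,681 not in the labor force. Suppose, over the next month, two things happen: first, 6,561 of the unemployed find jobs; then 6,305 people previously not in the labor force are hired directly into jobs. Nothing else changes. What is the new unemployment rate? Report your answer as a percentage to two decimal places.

New unemployment rate ≈ 5.18%.

Initially, labor force = 135,576 + 14,667 = 150,243, so u = 14,667/150,243 = 9.76%.
After the first change, unemployed falls and employed rises by 6,561; labor force unchanged → E = 142,137, U = 8,106, labor force = 150,243.
After the second change, employed and labor force both rise by 6,305; unemployed unchanged → E = 148,442, U = 8,106, labor force = 156,548.
New unemployment rate = 8,106 / 156,548 = 5.18%.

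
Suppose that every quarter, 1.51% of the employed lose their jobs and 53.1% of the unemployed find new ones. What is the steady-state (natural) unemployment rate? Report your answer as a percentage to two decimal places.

At steady state the flows balance: s·E = f·U, so U/(E+U) = s/(s+f).
u* = 1.51 / (1.51 + 53.1) = 1.51 / 54.61 = 2.77%.

Steady-state unemployment rate ≈ 2.77%.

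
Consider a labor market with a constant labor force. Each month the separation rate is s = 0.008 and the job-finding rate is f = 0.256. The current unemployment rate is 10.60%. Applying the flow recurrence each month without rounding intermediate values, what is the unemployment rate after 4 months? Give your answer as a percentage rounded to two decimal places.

With a fixed labor force, u_{t+1} = u_t + s·(1−u_t) − f·u_t = u_t·(1−s−f) + s.
Here 1−s−f = 0.736 and s = 0.008.
u_1 = 0.106000 × 0.736 + 0.008 = 0.086016.
u_2 = 0.086016 × 0.736 + 0.008 = 0.071308.
u_3 = 0.071308 × 0.736 + 0.008 = 0.060483.
u_4 = 0.060483 × 0.736 + 0.008 = 0.052515.

Unemployment rate after four months ≈ 5.25%.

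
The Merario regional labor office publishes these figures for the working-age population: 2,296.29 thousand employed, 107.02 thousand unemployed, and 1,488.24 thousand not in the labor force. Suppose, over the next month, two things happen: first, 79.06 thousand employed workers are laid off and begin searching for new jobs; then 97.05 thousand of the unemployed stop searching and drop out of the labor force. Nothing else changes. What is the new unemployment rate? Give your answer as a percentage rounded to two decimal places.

New unemployment rate ≈ 3.86%.

Initially, labor force = 2,296.29 + 107.02 = 2,403.31 thousand, so u = 107.02/2,403.31 = 4.45%.
After the first change, employed falls and unemployed rises by 79.06; labor force unchanged → E = 2,217.23, U = 186.08, labor force = 2,403.31 thousand.
After the second change, unemployed and labor force both fall by 97.05 → E = 2,217.23, U = 89.03, labor force = 2,306.26 thousand.
New unemployment rate = 89.03 / 2,306.26 = 3.86%.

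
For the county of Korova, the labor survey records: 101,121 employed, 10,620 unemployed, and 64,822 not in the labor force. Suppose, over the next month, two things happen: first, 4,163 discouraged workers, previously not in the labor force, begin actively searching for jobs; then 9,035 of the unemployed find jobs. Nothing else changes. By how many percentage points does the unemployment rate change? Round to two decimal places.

Initially, labor force = 101,121 + 10,620 = 111,741, so u = 10,620/111,741 = 9.50%.
After the first change, unemployed and labor force both rise by 4,163 → E = 101,121, U = 14,783, labor force = 115,904.
After the second change, unemployed falls and employed rises by 9,035; labor force unchanged → E = 110,156, U = 5,748, labor force = 115,904.
New unemployment rate = 5,748 / 115,904 = 4.96%.
Change = 4.96% − 9.50% = −4.54 percentage points.

The unemployment rate changes by −4.54 percentage points.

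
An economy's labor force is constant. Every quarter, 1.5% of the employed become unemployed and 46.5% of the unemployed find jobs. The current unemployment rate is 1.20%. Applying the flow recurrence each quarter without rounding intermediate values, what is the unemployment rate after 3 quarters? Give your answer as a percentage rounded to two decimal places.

With a fixed labor force, u_{t+1} = u_t + s·(1−u_t) − f·u_t = u_t·(1−s−f) + s.
Here 1−s−f = 0.520 and s = 0.015.
u_1 = 0.012000 × 0.520 + 0.015 = 0.021240.
u_2 = 0.021240 × 0.520 + 0.015 = 0.026045.
u_3 = 0.026045 × 0.520 + 0.015 = 0.028543.

Unemployment rate after three quarters ≈ 2.85%.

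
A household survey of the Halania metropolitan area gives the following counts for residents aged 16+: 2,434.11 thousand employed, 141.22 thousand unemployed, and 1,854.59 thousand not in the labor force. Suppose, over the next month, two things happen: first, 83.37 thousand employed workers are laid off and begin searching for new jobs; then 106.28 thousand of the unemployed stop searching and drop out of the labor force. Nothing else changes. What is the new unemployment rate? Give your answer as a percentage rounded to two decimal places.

Initially, labor force = 2,434.11 + 141.22 = 2,575.33 thousand, so u = 141.22/2,575.33 = 5.48%.
After the first change, employed falls and unemployed rises by 83.37; labor force unchanged → E = 2,350.74, U = 224.59, labor force = 2,575.33 thousand.
After the second change, unemployed and labor force both fall by 106.28 → E = 2,350.74, U = 118.31, labor force = 2,469.05 thousand.
New unemployment rate = 118.31 / 2,469.05 = 4.79%.

New unemployment rate ≈ 4.79%.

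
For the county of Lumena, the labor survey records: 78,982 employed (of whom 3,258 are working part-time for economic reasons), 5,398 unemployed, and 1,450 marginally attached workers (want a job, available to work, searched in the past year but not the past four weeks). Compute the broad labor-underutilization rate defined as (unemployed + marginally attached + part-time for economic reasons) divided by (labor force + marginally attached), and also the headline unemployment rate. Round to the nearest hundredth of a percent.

Broad underutilization rate ≈ 11.77%; headline unemployment rate ≈ 6.40%.

Labor force = 78,982 + 5,398 = 84,380.
Numerator = 5,398 + 1,450 + 3,258 = 10,106.
Denominator = 84,380 + 1,450 = 85,830.
Broad rate = 10,106 / 85,830 = 11.77%.
Headline unemployment rate = 5,398 / 84,380 = 6.40%.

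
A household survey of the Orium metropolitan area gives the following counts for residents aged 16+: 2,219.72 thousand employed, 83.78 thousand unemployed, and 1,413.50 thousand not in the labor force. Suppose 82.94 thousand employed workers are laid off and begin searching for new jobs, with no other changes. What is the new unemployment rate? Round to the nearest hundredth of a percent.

Initially, labor force = 2,219.72 + 83.78 = 2,303.50 thousand, so u = 83.78/2,303.50 = 3.64%.
After the change, employed falls and unemployed rises by 82.94; labor force unchanged → E = 2,136.78, U = 166.72, labor force = 2,303.50 thousand.
New unemployment rate = 166.72 / 2,303.50 = 7.24%.

New unemployment rate ≈ 7.24%.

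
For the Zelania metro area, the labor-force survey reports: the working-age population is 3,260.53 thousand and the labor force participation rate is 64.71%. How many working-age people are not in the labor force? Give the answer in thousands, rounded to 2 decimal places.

About 1,150.64 thousand are not in the labor force.

Share not in the labor force = 1 − 0.6471 = 0.3529.
Not in labor force = 0.3529 × 3,260.53 ≈ 1,150.64 thousand.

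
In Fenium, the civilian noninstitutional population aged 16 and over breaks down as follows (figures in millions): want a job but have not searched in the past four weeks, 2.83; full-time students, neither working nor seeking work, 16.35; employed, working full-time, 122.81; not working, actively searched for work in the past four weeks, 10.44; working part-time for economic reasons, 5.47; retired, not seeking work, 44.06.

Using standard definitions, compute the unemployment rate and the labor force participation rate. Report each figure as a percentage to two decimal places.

Unemployment rate ≈ 7.53%; labor force participation rate ≈ 68.69%.

Employed = 122.81 + 5.47 = 128.28 million (anyone who worked, including part-time for economic reasons, counts as employed).
Unemployed = 10.44 million.
Labor force = 128.28 + 10.44 = 138.72 million.
Not in labor force = 2.83 + 16.35 + 44.06 = 63.24 million (those not working and not actively searching are outside the labor force — including those who want a job but have given up searching).
Civilian working-age population = 138.72 + 63.24 = 201.96 million.
Unemployment rate = 10.44 / 138.72 = 7.53%.
Labor force participation rate = 138.72 / 201.96 = 68.69%.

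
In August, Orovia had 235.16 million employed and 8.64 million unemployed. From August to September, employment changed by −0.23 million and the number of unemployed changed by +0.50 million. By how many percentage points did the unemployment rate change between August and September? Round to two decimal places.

August: labor force = 235.16 + 8.64 = 243.80; u = 8.64/243.80 = 3.54%.
September: labor force = 234.93 + 9.14 = 244.07; u = 9.14/244.07 = 3.74%.
Change = 3.74% − 3.54% = +0.20 pp.

The unemployment rate changed by +0.20 percentage points.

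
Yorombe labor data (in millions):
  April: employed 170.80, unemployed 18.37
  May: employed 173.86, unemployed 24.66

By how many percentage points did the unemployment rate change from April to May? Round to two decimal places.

April: labor force = 170.80 + 18.37 = 189.17; u = 18.37/189.17 = 9.71%.
May: labor force = 173.86 + 24.66 = 198.52; u = 24.66/198.52 = 12.42%.
Change = 12.42% − 9.71% = +2.71 pp.

The unemployment rate changed by +2.71 percentage points.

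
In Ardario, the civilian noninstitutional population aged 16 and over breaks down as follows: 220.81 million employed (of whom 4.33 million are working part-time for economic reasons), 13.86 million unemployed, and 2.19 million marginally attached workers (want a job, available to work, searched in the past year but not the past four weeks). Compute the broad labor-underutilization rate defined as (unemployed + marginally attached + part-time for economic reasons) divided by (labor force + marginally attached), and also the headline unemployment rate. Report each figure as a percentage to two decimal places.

Broad underutilization rate ≈ 8.60%; headline unemployment rate ≈ 5.91%.

Labor force = 220.81 + 13.86 = 234.67 million.
Numerator = 13.86 + 2.19 + 4.33 = 20.38 million.
Denominator = 234.67 + 2.19 = 236.86 million.
Broad rate = 20.38 / 236.86 = 8.60%.
Headline unemployment rate = 13.86 / 234.67 = 5.91%.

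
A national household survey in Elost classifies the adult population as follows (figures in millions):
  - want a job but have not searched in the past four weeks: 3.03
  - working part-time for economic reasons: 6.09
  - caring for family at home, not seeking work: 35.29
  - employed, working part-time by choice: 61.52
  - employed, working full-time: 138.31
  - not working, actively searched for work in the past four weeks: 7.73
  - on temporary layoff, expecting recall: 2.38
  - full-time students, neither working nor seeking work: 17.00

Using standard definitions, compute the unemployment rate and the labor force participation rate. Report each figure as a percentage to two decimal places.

Unemployment rate ≈ 4.68%; labor force participation rate ≈ 79.61%.

Employed = 6.09 + 61.52 + 138.31 = 205.92 million (anyone who worked, including part-time for economic reasons, counts as employed).
Unemployed = 7.73 + 2.38 = 10.11 million (jobless and actively searching, or on temporary layoff).
Labor force = 205.92 + 10.11 = 216.03 million.
Not in labor force = 3.03 + 35.29 + 17.00 = 55.32 million (those not working and not actively searching are outside the labor force — including those who want a job but have given up searching).
Civilian working-age population = 216.03 + 55.32 = 271.35 million.
Unemployment rate = 10.11 / 216.03 = 4.68%.
Labor force participation rate = 216.03 / 271.35 = 79.61%.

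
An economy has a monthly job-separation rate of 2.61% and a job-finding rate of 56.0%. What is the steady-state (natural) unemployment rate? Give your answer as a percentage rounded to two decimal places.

At steady state the flows balance: s·E = f·U, so U/(E+U) = s/(s+f).
u* = 2.61 / (2.61 + 56.0) = 2.61 / 58.61 = 4.45%.

Steady-state unemployment rate ≈ 4.45%.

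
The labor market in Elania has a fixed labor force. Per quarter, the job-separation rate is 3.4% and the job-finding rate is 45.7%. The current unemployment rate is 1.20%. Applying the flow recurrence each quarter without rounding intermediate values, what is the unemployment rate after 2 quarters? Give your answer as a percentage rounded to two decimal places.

With a fixed labor force, u_{t+1} = u_t + s·(1−u_t) − f·u_t = u_t·(1−s−f) + s.
Here 1−s−f = 0.509 and s = 0.034.
u_1 = 0.012000 × 0.509 + 0.034 = 0.040108.
u_2 = 0.040108 × 0.509 + 0.034 = 0.054415.

Unemployment rate after two quarters ≈ 5.44%.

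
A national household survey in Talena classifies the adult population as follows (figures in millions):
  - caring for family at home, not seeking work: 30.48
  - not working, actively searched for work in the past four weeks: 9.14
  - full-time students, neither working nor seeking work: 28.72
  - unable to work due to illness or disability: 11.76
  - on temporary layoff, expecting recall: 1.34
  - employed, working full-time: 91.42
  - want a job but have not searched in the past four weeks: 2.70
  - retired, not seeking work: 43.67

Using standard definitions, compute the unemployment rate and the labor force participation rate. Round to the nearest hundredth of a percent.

Employed = 91.42 million.
Unemployed = 9.14 + 1.34 = 10.48 million (jobless and actively searching, or on temporary layoff).
Labor force = 91.42 + 10.48 = 101.90 million.
Not in labor force = 30.48 + 28.72 + 11.76 + 2.70 + 43.67 = 117.33 million (those not working and not actively searching are outside the labor force — including those who want a job but have given up searching).
Civilian working-age population = 101.90 + 117.33 = 219.23 million.
Unemployment rate = 10.48 / 101.90 = 10.28%.
Labor force participation rate = 101.90 / 219.23 = 46.48%.

Unemployment rate ≈ 10.28%; labor force participation rate ≈ 46.48%.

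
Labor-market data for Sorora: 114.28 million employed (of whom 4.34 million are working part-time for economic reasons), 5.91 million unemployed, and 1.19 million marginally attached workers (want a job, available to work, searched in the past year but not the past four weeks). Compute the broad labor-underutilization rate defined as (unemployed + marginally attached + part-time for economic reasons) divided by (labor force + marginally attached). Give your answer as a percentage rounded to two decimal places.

Labor force = 114.28 + 5.91 = 120.19 million.
Numerator = 5.91 + 1.19 + 4.34 = 11.44 million.
Denominator = 120.19 + 1.19 = 121.38 million.
Broad rate = 11.44 / 121.38 = 9.42%.

Broad underutilization rate ≈ 9.42%.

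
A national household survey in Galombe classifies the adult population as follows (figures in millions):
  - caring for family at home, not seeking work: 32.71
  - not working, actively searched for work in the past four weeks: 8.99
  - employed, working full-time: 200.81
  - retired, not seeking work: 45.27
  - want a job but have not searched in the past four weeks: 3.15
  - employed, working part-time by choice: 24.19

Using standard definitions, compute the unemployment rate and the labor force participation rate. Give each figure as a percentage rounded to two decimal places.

Unemployment rate ≈ 3.84%; labor force participation rate ≈ 74.25%.

Employed = 200.81 + 24.19 = 225.00 million.
Unemployed = 8.99 million.
Labor force = 225.00 + 8.99 = 233.99 million.
Not in labor force = 32.71 + 45.27 + 3.15 = 81.13 million (those not working and not actively searching are outside the labor force — including those who want a job but have given up searching).
Civilian working-age population = 233.99 + 81.13 = 315.12 million.
Unemployment rate = 8.99 / 233.99 = 3.84%.
Labor force participation rate = 233.99 / 315.12 = 74.25%.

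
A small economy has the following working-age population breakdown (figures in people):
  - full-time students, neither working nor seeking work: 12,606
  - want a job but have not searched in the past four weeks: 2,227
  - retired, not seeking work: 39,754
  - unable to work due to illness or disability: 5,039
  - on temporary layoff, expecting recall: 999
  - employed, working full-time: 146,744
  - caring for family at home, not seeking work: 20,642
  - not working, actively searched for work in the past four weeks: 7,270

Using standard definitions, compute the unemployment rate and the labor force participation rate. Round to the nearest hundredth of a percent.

Unemployment rate ≈ 5.33%; labor force participation rate ≈ 65.88%.

Employed = 146,744.
Unemployed = 999 + 7,270 = 8,269 (jobless and actively searching, or on temporary layoff).
Labor force = 146,744 + 8,269 = 155,013.
Not in labor force = 12,606 + 2,227 + 39,754 + 5,039 + 20,642 = 80,268 (those not working and not actively searching are outside the labor force — including those who want a job but have given up searching).
Civilian working-age population = 155,013 + 80,268 = 235,281.
Unemployment rate = 8,269 / 155,013 = 5.33%.
Labor force participation rate = 155,013 / 235,281 = 65.88%.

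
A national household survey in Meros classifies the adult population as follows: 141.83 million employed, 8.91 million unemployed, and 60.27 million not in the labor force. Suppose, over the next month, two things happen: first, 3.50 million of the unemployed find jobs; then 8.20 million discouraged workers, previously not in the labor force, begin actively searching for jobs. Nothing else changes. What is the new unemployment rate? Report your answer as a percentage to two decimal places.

Initially, labor force = 141.83 + 8.91 = 150.74 million, so u = 8.91/150.74 = 5.91%.
After the first change, unemployed falls and employed rises by 3.50; labor force unchanged → E = 145.33, U = 5.41, labor force = 150.74 million.
After the second change, unemployed and labor force both rise by 8.20 → E = 145.33, U = 13.61, labor force = 158.94 million.
New unemployment rate = 13.61 / 158.94 = 8.56%.

New unemployment rate ≈ 8.56%.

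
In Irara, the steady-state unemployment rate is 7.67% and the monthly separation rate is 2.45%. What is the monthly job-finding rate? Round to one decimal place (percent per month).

Job-finding rate ≈ 29.5% per month.

From u* = s/(s+f): f = s·(1−u)/u.
f = 2.45 × (1 − 0.0767) / 0.0767 = 2.2621 / 0.0767 ≈ 29.5% per month.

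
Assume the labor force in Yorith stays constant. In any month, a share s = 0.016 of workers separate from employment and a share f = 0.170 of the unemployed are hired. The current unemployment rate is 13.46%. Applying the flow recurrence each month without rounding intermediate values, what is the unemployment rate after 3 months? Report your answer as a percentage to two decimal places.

Unemployment rate after three months ≈ 11.22%.

With a fixed labor force, u_{t+1} = u_t + s·(1−u_t) − f·u_t = u_t·(1−s−f) + s.
Here 1−s−f = 0.814 and s = 0.016.
u_1 = 0.134600 × 0.814 + 0.016 = 0.125564.
u_2 = 0.125564 × 0.814 + 0.016 = 0.118209.
u_3 = 0.118209 × 0.814 + 0.016 = 0.112222.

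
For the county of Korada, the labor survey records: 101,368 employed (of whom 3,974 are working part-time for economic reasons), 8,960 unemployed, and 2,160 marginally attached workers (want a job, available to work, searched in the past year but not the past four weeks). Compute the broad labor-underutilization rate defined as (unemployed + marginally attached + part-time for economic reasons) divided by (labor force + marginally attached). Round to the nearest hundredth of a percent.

Broad underutilization rate ≈ 13.42%.

Labor force = 101,368 + 8,960 = 110,328.
Numerator = 8,960 + 2,160 + 3,974 = 15,094.
Denominator = 110,328 + 2,160 = 112,488.
Broad rate = 15,094 / 112,488 = 13.42%.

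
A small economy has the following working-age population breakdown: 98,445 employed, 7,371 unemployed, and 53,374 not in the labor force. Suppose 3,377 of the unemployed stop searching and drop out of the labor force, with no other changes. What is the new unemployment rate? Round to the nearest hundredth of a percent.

New unemployment rate ≈ 3.90%.

Initially, labor force = 98,445 + 7,371 = 105,816, so u = 7,371/105,816 = 6.97%.
After the change, unemployed and labor force both fall by 3,377 → E = 98,445, U = 3,994, labor force = 102,439.
New unemployment rate = 3,994 / 102,439 = 3.90%.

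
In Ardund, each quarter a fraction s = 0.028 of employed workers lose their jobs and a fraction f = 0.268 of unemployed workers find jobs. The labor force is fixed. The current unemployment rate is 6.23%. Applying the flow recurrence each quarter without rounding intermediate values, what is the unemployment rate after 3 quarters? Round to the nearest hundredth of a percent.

Unemployment rate after three quarters ≈ 8.33%.

With a fixed labor force, u_{t+1} = u_t + s·(1−u_t) − f·u_t = u_t·(1−s−f) + s.
Here 1−s−f = 0.704 and s = 0.028.
u_1 = 0.062300 × 0.704 + 0.028 = 0.071859.
u_2 = 0.071859 × 0.704 + 0.028 = 0.078589.
u_3 = 0.078589 × 0.704 + 0.028 = 0.083327.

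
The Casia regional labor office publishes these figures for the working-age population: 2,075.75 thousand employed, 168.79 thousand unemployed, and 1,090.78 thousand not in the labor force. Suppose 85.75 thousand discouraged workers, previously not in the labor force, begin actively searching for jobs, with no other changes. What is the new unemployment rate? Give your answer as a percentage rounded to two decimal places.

Initially, labor force = 2,075.75 + 168.79 = 2,244.54 thousand, so u = 168.79/2,244.54 = 7.52%.
After the change, unemployed and labor force both rise by 85.75 → E = 2,075.75, U = 254.54, labor force = 2,330.29 thousand.
New unemployment rate = 254.54 / 2,330.29 = 10.92%.

New unemployment rate ≈ 10.92%.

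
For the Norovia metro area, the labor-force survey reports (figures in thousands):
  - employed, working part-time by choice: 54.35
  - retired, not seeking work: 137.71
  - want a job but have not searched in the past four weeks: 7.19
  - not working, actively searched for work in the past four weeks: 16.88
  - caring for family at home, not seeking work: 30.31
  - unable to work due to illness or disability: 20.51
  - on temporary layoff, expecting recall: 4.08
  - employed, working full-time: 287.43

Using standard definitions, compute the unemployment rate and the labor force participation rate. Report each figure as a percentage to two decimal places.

Employed = 54.35 + 287.43 = 341.78 thousand.
Unemployed = 16.88 + 4.08 = 20.96 thousand (jobless and actively searching, or on temporary layoff).
Labor force = 341.78 + 20.96 = 362.74 thousand.
Not in labor force = 137.71 + 7.19 + 30.31 + 20.51 = 195.72 thousand (those not working and not actively searching are outside the labor force — including those who want a job but have given up searching).
Civilian working-age population = 362.74 + 195.72 = 558.46 thousand.
Unemployment rate = 20.96 / 362.74 = 5.78%.
Labor force participation rate = 362.74 / 558.46 = 64.95%.

Unemployment rate ≈ 5.78%; labor force participation rate ≈ 64.95%.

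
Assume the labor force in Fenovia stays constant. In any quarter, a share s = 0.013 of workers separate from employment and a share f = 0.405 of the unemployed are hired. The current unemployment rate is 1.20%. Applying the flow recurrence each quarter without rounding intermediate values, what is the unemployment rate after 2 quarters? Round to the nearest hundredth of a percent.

With a fixed labor force, u_{t+1} = u_t + s·(1−u_t) − f·u_t = u_t·(1−s−f) + s.
Here 1−s−f = 0.582 and s = 0.013.
u_1 = 0.012000 × 0.582 + 0.013 = 0.019984.
u_2 = 0.019984 × 0.582 + 0.013 = 0.024631.

Unemployment rate after two quarters ≈ 2.46%.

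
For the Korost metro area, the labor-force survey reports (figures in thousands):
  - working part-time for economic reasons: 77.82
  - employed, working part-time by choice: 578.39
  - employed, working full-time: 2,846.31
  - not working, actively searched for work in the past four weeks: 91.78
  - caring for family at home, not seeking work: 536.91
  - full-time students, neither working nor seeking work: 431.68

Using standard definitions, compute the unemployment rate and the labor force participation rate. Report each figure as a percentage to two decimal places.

Unemployment rate ≈ 2.55%; labor force participation rate ≈ 78.77%.

Employed = 77.82 + 578.39 + 2,846.31 = 3,502.52 thousand (anyone who worked, including part-time for economic reasons, counts as employed).
Unemployed = 91.78 thousand.
Labor force = 3,502.52 + 91.78 = 3,594.30 thousand.
Not in labor force = 536.91 + 431.68 = 968.59 thousand (those not working and not actively searching are outside the labor force).
Civilian working-age population = 3,594.30 + 968.59 = 4,562.89 thousand.
Unemployment rate = 91.78 / 3,594.30 = 2.55%.
Labor force participation rate = 3,594.30 / 4,562.89 = 78.77%.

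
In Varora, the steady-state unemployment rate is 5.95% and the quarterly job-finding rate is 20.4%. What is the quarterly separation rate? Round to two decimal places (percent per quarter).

Separation rate ≈ 1.29% per quarter.

From u* = s/(s+f): s = u·f/(1−u).
s = 0.0595 × 20.4 / (1 − 0.0595) = 1.2138 / 0.9405 ≈ 1.29% per quarter.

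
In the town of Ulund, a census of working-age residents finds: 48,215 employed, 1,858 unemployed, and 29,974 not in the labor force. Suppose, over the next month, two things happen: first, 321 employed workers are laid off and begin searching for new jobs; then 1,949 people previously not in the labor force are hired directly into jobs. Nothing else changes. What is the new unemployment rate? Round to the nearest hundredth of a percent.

Initially, labor force = 48,215 + 1,858 = 50,073, so u = 1,858/50,073 = 3.71%.
After the first change, employed falls and unemployed rises by 321; labor force unchanged → E = 47,894, U = 2,179, labor force = 50,073.
After the second change, employed and labor force both rise by 1,949; unemployed unchanged → E = 49,843, U = 2,179, labor force = 52,022.
New unemployment rate = 2,179 / 52,022 = 4.19%.

New unemployment rate ≈ 4.19%.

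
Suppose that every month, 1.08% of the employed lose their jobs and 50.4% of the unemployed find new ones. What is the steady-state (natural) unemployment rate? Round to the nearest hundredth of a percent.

At steady state the flows balance: s·E = f·U, so U/(E+U) = s/(s+f).
u* = 1.08 / (1.08 + 50.4) = 1.08 / 51.48 = 2.10%.

Steady-state unemployment rate ≈ 2.10%.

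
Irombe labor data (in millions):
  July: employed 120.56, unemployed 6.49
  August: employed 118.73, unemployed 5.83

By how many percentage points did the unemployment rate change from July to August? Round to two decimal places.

July: labor force = 120.56 + 6.49 = 127.05; u = 6.49/127.05 = 5.11%.
August: labor force = 118.73 + 5.83 = 124.56; u = 5.83/124.56 = 4.68%.
Change = 4.68% − 5.11% = −0.43 pp.

The unemployment rate changed by −0.43 percentage points.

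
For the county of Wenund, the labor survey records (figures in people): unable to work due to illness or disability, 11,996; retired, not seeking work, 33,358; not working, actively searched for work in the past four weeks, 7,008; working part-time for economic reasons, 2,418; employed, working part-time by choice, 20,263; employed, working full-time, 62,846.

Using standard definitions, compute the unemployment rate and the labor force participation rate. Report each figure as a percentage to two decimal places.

Employed = 2,418 + 20,263 + 62,846 = 85,527 (anyone who worked, including part-time for economic reasons, counts as employed).
Unemployed = 7,008.
Labor force = 85,527 + 7,008 = 92,535.
Not in labor force = 11,996 + 33,358 = 45,354 (those not working and not actively searching are outside the labor force).
Civilian working-age population = 92,535 + 45,354 = 137,889.
Unemployment rate = 7,008 / 92,535 = 7.57%.
Labor force participation rate = 92,535 / 137,889 = 67.11%.

Unemployment rate ≈ 7.57%; labor force participation rate ≈ 67.11%.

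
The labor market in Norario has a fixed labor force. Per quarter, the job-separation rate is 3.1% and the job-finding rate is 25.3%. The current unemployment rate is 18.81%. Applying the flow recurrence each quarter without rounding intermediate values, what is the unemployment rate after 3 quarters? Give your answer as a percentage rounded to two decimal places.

With a fixed labor force, u_{t+1} = u_t + s·(1−u_t) − f·u_t = u_t·(1−s−f) + s.
Here 1−s−f = 0.716 and s = 0.031.
u_1 = 0.188100 × 0.716 + 0.031 = 0.165680.
u_2 = 0.165680 × 0.716 + 0.031 = 0.149627.
u_3 = 0.149627 × 0.716 + 0.031 = 0.138133.

Unemployment rate after three quarters ≈ 13.81%.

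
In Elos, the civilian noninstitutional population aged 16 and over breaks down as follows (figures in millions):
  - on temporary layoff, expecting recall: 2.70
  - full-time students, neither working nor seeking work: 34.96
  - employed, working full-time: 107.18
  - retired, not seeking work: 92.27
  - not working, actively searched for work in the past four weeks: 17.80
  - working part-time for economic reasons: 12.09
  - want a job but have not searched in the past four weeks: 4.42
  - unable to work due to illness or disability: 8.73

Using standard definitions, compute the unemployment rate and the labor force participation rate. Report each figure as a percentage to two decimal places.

Employed = 107.18 + 12.09 = 119.27 million (anyone who worked, including part-time for economic reasons, counts as employed).
Unemployed = 2.70 + 17.80 = 20.50 million (jobless and actively searching, or on temporary layoff).
Labor force = 119.27 + 20.50 = 139.77 million.
Not in labor force = 34.96 + 92.27 + 4.42 + 8.73 = 140.38 million (those not working and not actively searching are outside the labor force — including those who want a job but have given up searching).
Civilian working-age population = 139.77 + 140.38 = 280.15 million.
Unemployment rate = 20.50 / 139.77 = 14.67%.
Labor force participation rate = 139.77 / 280.15 = 49.89%.

Unemployment rate ≈ 14.67%; labor force participation rate ≈ 49.89%.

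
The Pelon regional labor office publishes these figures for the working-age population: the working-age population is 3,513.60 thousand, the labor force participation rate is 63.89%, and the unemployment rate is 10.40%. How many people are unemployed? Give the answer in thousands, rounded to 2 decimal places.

About 233.46 thousand are unemployed.

Labor force = 0.6389 × 3,513.60 = 2,244.84 thousand.
Unemployed = 0.1040 × 2,244.84 ≈ 233.46 thousand.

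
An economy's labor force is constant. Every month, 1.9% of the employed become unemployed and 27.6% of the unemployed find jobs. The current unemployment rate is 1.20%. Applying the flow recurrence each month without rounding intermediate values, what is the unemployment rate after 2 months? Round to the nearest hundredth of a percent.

Unemployment rate after two months ≈ 3.84%.

With a fixed labor force, u_{t+1} = u_t + s·(1−u_t) − f·u_t = u_t·(1−s−f) + s.
Here 1−s−f = 0.705 and s = 0.019.
u_1 = 0.012000 × 0.705 + 0.019 = 0.027460.
u_2 = 0.027460 × 0.705 + 0.019 = 0.038359.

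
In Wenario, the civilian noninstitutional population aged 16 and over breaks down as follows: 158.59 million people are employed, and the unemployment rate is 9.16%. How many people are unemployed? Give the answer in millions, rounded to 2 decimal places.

Let U be the number unemployed. The labor force is E + U, and U/(E+U) = 0.0916.
So U = 0.0916 × 158.59 / (1 − 0.0916) = 14.5268 / 0.9084 ≈ 15.99 million.

About 15.99 million are unemployed.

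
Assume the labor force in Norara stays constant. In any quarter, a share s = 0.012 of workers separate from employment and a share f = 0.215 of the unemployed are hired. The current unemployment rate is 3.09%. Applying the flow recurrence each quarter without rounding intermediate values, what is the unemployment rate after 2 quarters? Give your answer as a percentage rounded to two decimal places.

Unemployment rate after two quarters ≈ 3.97%.

With a fixed labor force, u_{t+1} = u_t + s·(1−u_t) − f·u_t = u_t·(1−s−f) + s.
Here 1−s−f = 0.773 and s = 0.012.
u_1 = 0.030900 × 0.773 + 0.012 = 0.035886.
u_2 = 0.035886 × 0.773 + 0.012 = 0.039740.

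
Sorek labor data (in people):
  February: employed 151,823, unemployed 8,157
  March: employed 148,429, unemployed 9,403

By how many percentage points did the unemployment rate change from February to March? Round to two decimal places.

The unemployment rate changed by +0.86 percentage points.

February: labor force = 151,823 + 8,157 = 159,980; u = 8,157/159,980 = 5.10%.
March: labor force = 148,429 + 9,403 = 157,832; u = 9,403/157,832 = 5.96%.
Change = 5.96% − 5.10% = +0.86 pp.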